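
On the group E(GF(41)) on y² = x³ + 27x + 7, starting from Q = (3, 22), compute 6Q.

Double-and-add on 6 = (110)₂. Start with Q = (3, 22) for the leading 1-bit.
double: tangent at (3, 22): λ = (3·3² + 27)/(2·22) ≡ 13/3. 3⁻¹ ≡ 14 (mod 41) since 3·14 = 42 ≡ 1, so λ ≡ 13·14 ≡ 18.
  x = λ² - 3 - 3 = 324 - 6 ≡ 31; y = λ·(3 - 31) - 22 ≡ 7. → (31, 7)
add Q: (31, 7) + (3, 22). λ = (22 - 7)/(3 - 31) ≡ 15/13 mod 41. 13⁻¹ ≡ 19 (mod 41), so λ ≡ 39.
  x = λ² - 31 - 3 = 1521 - 34 ≡ 11; y = λ·(31 - 11) - 7 ≡ 35. → (11, 35)
double: tangent at (11, 35): λ = (3·11² + 27)/(2·35) ≡ 21/29. 29⁻¹ ≡ 17 (mod 41), so λ ≡ 21·17 ≡ 29.
  x = λ² - 11 - 11 = 841 - 22 ≡ 40; y = λ·(11 - 40) - 35 ≡ 26. → (40, 26)

(40, 26)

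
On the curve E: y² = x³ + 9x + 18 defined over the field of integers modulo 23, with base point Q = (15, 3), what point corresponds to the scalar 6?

Repeated addition: build up to 6Q.
2Q: tangent at (15, 3): λ = (3·15² + 9)/(2·3) ≡ 17/6. 6⁻¹ ≡ 4 (mod 23) since 6·4 = 24 ≡ 1, so λ ≡ 17·4 ≡ 22.
  x = λ² - 15 - 15 = 484 - 30 ≡ 17; y = λ·(15 - 17) - 3 ≡ 22. → (17, 22)
3Q: (17, 22) + (15, 3). λ = (3 - 22)/(15 - 17) ≡ 4/21 mod 23. 21⁻¹ ≡ 11 (mod 23) since 21·11 = 231 ≡ 1, so λ ≡ 21.
  x = λ² - 17 - 15 = 441 - 32 ≡ 18; y = λ·(17 - 18) - 22 ≡ 3. → (18, 3)
4Q: (18, 3) + (15, 3). λ = (3 - 3)/(15 - 18) ≡ 0/20 mod 23. 20⁻¹ ≡ 15 (mod 23), so λ ≡ 0.
  x = λ² - 18 - 15 = 0 - 33 ≡ 13; y = λ·(18 - 13) - 3 ≡ 20. → (13, 20)
5Q: (13, 20) + (15, 3). λ = (3 - 20)/(15 - 13) ≡ 6/2 mod 23. 2⁻¹ ≡ 12 (mod 23), so λ ≡ 3.
  x = λ² - 13 - 15 = 9 - 28 ≡ 4; y = λ·(13 - 4) - 20 ≡ 7. → (4, 7)
6Q: (4, 7) + (15, 3). λ = (3 - 7)/(15 - 4) ≡ 19/11 mod 23. 11⁻¹ ≡ 21 (mod 23), so λ ≡ 8.
  x = λ² - 4 - 15 = 64 - 19 ≡ 22; y = λ·(4 - 22) - 7 ≡ 10. → (22, 10)

(22, 10)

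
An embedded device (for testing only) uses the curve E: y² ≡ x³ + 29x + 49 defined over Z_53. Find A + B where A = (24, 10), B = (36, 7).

(24, 10) + (36, 7). λ = (7 - 10)/(36 - 24) ≡ 50/12 mod 53. 12⁻¹ ≡ 31 (mod 53), so λ ≡ 13.
  x = λ² - 24 - 36 = 169 - 60 ≡ 3; y = λ·(24 - 3) - 10 ≡ 51. → (3, 51)

(3, 51)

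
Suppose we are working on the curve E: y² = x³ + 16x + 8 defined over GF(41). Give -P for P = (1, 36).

-(1, 36) = (1, -36 mod 41) = (1, 5).

(1, 5)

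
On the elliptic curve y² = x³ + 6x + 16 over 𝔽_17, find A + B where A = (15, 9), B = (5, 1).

(16, 14)

(15, 9) + (5, 1). λ = (1 - 9)/(5 - 15) ≡ 9/7 mod 17. 7⁻¹ ≡ 5 (mod 17), so λ ≡ 11.
  x = λ² - 15 - 5 = 121 - 20 ≡ 16; y = λ·(15 - 16) - 9 ≡ 14. → (16, 14)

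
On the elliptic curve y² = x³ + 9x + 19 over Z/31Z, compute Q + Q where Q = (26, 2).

tangent at (26, 2): λ = (3·26² + 9)/(2·2) ≡ 22/4. 4⁻¹ ≡ 8 (mod 31), so λ ≡ 22·8 ≡ 21.
  x = λ² - 26 - 26 = 441 - 52 ≡ 17; y = λ·(26 - 17) - 2 ≡ 1. → (17, 1)

(17, 1)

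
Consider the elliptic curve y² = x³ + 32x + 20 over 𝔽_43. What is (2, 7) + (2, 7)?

(5, 2)

tangent at (2, 7): λ = (3·2² + 32)/(2·7) ≡ 1/14. 14⁻¹ ≡ 40 (mod 43), so λ ≡ 1·40 ≡ 40.
  x = λ² - 2 - 2 = 1600 - 4 ≡ 5; y = λ·(2 - 5) - 7 ≡ 2. → (5, 2)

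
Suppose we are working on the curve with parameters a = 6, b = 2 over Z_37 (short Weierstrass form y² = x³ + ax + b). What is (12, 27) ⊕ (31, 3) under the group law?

(12, 27) + (31, 3). λ = (3 - 27)/(31 - 12) ≡ 13/19 mod 37. 19⁻¹ ≡ 2 (mod 37) since 19·2 = 38 ≡ 1, so λ ≡ 26.
  x = λ² - 12 - 31 = 676 - 43 ≡ 4; y = λ·(12 - 4) - 27 ≡ 33. → (4, 33)

(4, 33)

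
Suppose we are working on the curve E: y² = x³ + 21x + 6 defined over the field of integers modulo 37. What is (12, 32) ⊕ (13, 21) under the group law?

(22, 4)

(12, 32) + (13, 21). λ = (21 - 32)/(13 - 12) ≡ 26/1 mod 37. 1⁻¹ ≡ 1 (mod 37), so λ ≡ 26.
  x = λ² - 12 - 13 = 676 - 25 ≡ 22; y = λ·(12 - 22) - 32 ≡ 4. → (22, 4)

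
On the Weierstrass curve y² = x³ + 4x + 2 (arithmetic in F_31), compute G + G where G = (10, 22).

(18, 27)

tangent at (10, 22): λ = (3·10² + 4)/(2·22) ≡ 25/13. 13⁻¹ ≡ 12 (mod 31), so λ ≡ 25·12 ≡ 21.
  x = λ² - 10 - 10 = 441 - 20 ≡ 18; y = λ·(10 - 18) - 22 ≡ 27. → (18, 27)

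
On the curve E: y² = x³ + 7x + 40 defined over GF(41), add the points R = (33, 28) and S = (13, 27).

(40, 27)

(33, 28) + (13, 27). λ = (27 - 28)/(13 - 33) ≡ 40/21 mod 41. 21⁻¹ ≡ 2 (mod 41), so λ ≡ 39.
  x = λ² - 33 - 13 = 1521 - 46 ≡ 40; y = λ·(33 - 40) - 28 ≡ 27. → (40, 27)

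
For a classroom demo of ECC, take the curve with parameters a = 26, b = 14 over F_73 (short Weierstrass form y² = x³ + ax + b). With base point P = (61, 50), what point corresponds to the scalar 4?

(70, 36)

Double-and-add on 4 = (100)₂. Start with P = (61, 50) for the leading 1-bit.
double: tangent at (61, 50): λ = (3·61² + 26)/(2·50) ≡ 20/27. 27⁻¹ ≡ 46 (mod 73) since 27·46 = 1242 ≡ 1, so λ ≡ 20·46 ≡ 44.
  x = λ² - 61 - 61 = 1936 - 122 ≡ 62; y = λ·(61 - 62) - 50 ≡ 52. → (62, 52)
double: tangent at (62, 52): λ = (3·62² + 26)/(2·52) ≡ 24/31. 31⁻¹ ≡ 33 (mod 73) since 31·33 = 1023 ≡ 1, so λ ≡ 24·33 ≡ 62.
  x = λ² - 62 - 62 = 3844 - 124 ≡ 70; y = λ·(62 - 70) - 52 ≡ 36. → (70, 36)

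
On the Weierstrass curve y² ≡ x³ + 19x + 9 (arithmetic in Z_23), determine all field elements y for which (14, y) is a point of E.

x³ + 19x + 9 = 3019 ≡ 6 (mod 23).
Square roots of 6 mod 23: 11 and 12 (since 11² = 121 ≡ 6).

11, 12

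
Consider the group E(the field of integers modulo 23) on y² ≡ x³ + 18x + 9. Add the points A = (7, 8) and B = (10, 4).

(7, 8) + (10, 4). λ = (4 - 8)/(10 - 7) ≡ 19/3 mod 23. 3⁻¹ ≡ 8 (mod 23) since 3·8 = 24 ≡ 1, so λ ≡ 14.
  x = λ² - 7 - 10 = 196 - 17 ≡ 18; y = λ·(7 - 18) - 8 ≡ 22. → (18, 22)

(18, 22)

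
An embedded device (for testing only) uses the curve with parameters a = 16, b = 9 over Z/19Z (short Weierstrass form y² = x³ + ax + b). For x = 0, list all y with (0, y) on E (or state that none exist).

x³ + 16x + 9 = 9 ≡ 9 (mod 19).
Square roots of 9 mod 19: 3 and 16 (since 3² = 9 ≡ 9).

3, 16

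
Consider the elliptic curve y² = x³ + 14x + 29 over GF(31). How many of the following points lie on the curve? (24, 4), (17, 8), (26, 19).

(24, 4): 4² ≡ 16, rhs ≡ 22 → off.
(17, 8): 8² ≡ 2, rhs ≡ 3 → off.
(26, 19): 19² ≡ 20, rhs ≡ 20 → on.

1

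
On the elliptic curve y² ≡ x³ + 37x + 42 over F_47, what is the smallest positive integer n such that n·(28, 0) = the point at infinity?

2P: (28, 0) + (28, 0): same x and y₁ ≡ -y₂, so the sum is the point at infinity.
2P = the point at infinity, so the order is 2.

2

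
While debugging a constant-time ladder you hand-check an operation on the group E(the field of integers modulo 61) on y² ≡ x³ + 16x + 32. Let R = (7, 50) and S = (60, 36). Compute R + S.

(7, 50) + (60, 36). λ = (36 - 50)/(60 - 7) ≡ 47/53 mod 61. 53⁻¹ ≡ 38 (mod 61) since 53·38 = 2014 ≡ 1, so λ ≡ 17.
  x = λ² - 7 - 60 = 289 - 67 ≡ 39; y = λ·(7 - 39) - 50 ≡ 16. → (39, 16)

(39, 16)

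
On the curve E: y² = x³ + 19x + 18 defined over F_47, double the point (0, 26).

(37, 12)

tangent at (0, 26): λ = (3·0² + 19)/(2·26) ≡ 19/5. 5⁻¹ ≡ 19 (mod 47) since 5·19 = 95 ≡ 1, so λ ≡ 19·19 ≡ 32.
  x = λ² - 0 - 0 = 1024 - 0 ≡ 37; y = λ·(0 - 37) - 26 ≡ 12. → (37, 12)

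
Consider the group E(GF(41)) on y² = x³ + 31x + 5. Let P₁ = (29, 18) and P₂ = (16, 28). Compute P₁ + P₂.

(29, 18) + (16, 28). λ = (28 - 18)/(16 - 29) ≡ 10/28 mod 41. 28⁻¹ ≡ 22 (mod 41), so λ ≡ 15.
  x = λ² - 29 - 16 = 225 - 45 ≡ 16; y = λ·(29 - 16) - 18 ≡ 13. → (16, 13)

(16, 13)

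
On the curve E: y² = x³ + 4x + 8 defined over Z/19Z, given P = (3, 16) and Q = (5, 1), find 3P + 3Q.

First 3P:
Repeated addition: build up to 3P.
2P: tangent at (3, 16): λ = (3·3² + 4)/(2·16) ≡ 12/13. 13⁻¹ ≡ 3 (mod 19) since 13·3 = 39 ≡ 1, so λ ≡ 12·3 ≡ 17.
  x = λ² - 3 - 3 = 289 - 6 ≡ 17; y = λ·(3 - 17) - 16 ≡ 12. → (17, 12)
3P: (17, 12) + (3, 16). λ = (16 - 12)/(3 - 17) ≡ 4/5 mod 19. 5⁻¹ ≡ 4 (mod 19), so λ ≡ 16.
  x = λ² - 17 - 3 = 256 - 20 ≡ 8; y = λ·(17 - 8) - 12 ≡ 18. → (8, 18)
3P = (8, 18).
Next 3Q:
Repeated addition: build up to 3Q.
2Q: tangent at (5, 1): λ = (3·5² + 4)/(2·1) ≡ 3/2. 2⁻¹ ≡ 10 (mod 19) since 2·10 = 20 ≡ 1, so λ ≡ 3·10 ≡ 11.
  x = λ² - 5 - 5 = 121 - 10 ≡ 16; y = λ·(5 - 16) - 1 ≡ 11. → (16, 11)
3Q: (16, 11) + (5, 1). λ = (1 - 11)/(5 - 16) ≡ 9/8 mod 19. 8⁻¹ ≡ 12 (mod 19), so λ ≡ 13.
  x = λ² - 16 - 5 = 169 - 21 ≡ 15; y = λ·(16 - 15) - 11 ≡ 2. → (15, 2)
3Q = (15, 2).
Finally 3P + 3Q:
(8, 18) + (15, 2). λ = (2 - 18)/(15 - 8) ≡ 3/7 mod 19. 7⁻¹ ≡ 11 (mod 19), so λ ≡ 14.
  x = λ² - 8 - 15 = 196 - 23 ≡ 2; y = λ·(8 - 2) - 18 ≡ 9. → (2, 9)

(2, 9)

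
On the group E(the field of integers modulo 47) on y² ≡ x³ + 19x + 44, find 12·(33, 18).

(33, 29)

Write G = (33, 18).
Double-and-add on 12 = (1100)₂. Start with G = (33, 18) for the leading 1-bit.
double: tangent at (33, 18): λ = (3·33² + 19)/(2·18) ≡ 43/36. 36⁻¹ ≡ 17 (mod 47) since 36·17 = 612 ≡ 1, so λ ≡ 43·17 ≡ 26.
  x = λ² - 33 - 33 = 676 - 66 ≡ 46; y = λ·(33 - 46) - 18 ≡ 20. → (46, 20)
add G: (46, 20) + (33, 18). λ = (18 - 20)/(33 - 46) ≡ 45/34 mod 47. 34⁻¹ ≡ 18 (mod 47), so λ ≡ 11.
  x = λ² - 46 - 33 = 121 - 79 ≡ 42; y = λ·(46 - 42) - 20 ≡ 24. → (42, 24)
double: tangent at (42, 24): λ = (3·42² + 19)/(2·24) ≡ 0/1. 1⁻¹ ≡ 1 (mod 47) since 1·1 = 1 ≡ 1, so λ ≡ 0·1 ≡ 0.
  x = λ² - 42 - 42 = 0 - 84 ≡ 10; y = λ·(42 - 10) - 24 ≡ 23. → (10, 23)
double: tangent at (10, 23): λ = (3·10² + 19)/(2·23) ≡ 37/46. 46⁻¹ ≡ 46 (mod 47), so λ ≡ 37·46 ≡ 10.
  x = λ² - 10 - 10 = 100 - 20 ≡ 33; y = λ·(10 - 33) - 23 ≡ 29. → (33, 29)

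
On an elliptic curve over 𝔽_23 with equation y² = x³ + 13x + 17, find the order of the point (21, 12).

9

2P: tangent at (21, 12): λ = (3·21² + 13)/(2·12) ≡ 2/1. 1⁻¹ ≡ 1 (mod 23), so λ ≡ 2·1 ≡ 2.
  x = λ² - 21 - 21 = 4 - 42 ≡ 8; y = λ·(21 - 8) - 12 ≡ 14. → (8, 14)
3P: (8, 14) + (21, 12). λ = (12 - 14)/(21 - 8) ≡ 21/13 mod 23. 13⁻¹ ≡ 16 (mod 23) since 13·16 = 208 ≡ 1, so λ ≡ 14.
  x = λ² - 8 - 21 = 196 - 29 ≡ 6; y = λ·(8 - 6) - 14 ≡ 14. → (6, 14)
4P: (6, 14) + (21, 12). λ = (12 - 14)/(21 - 6) ≡ 21/15 mod 23. 15⁻¹ ≡ 20 (mod 23), so λ ≡ 6.
  x = λ² - 6 - 21 = 36 - 27 ≡ 9; y = λ·(6 - 9) - 14 ≡ 14. → (9, 14)
5P: (9, 14) + (21, 12). λ = (12 - 14)/(21 - 9) ≡ 21/12 mod 23. 12⁻¹ ≡ 2 (mod 23) since 12·2 = 24 ≡ 1, so λ ≡ 19.
  x = λ² - 9 - 21 = 361 - 30 ≡ 9; y = λ·(9 - 9) - 14 ≡ 9. → (9, 9)
6P: (9, 9) + (21, 12). λ = (12 - 9)/(21 - 9) ≡ 3/12 mod 23. 12⁻¹ ≡ 2 (mod 23) since 12·2 = 24 ≡ 1, so λ ≡ 6.
  x = λ² - 9 - 21 = 36 - 30 ≡ 6; y = λ·(9 - 6) - 9 ≡ 9. → (6, 9)
7P: (6, 9) + (21, 12). λ = (12 - 9)/(21 - 6) ≡ 3/15 mod 23. 15⁻¹ ≡ 20 (mod 23) since 15·20 = 300 ≡ 1, so λ ≡ 14.
  x = λ² - 6 - 21 = 196 - 27 ≡ 8; y = λ·(6 - 8) - 9 ≡ 9. → (8, 9)
8P: (8, 9) + (21, 12). λ = (12 - 9)/(21 - 8) ≡ 3/13 mod 23. 13⁻¹ ≡ 16 (mod 23), so λ ≡ 2.
  x = λ² - 8 - 21 = 4 - 29 ≡ 21; y = λ·(8 - 21) - 9 ≡ 11. → (21, 11)
9P: (21, 11) + (21, 12): same x and y₁ ≡ -y₂, so the sum is O.
9P = O, so the order is 9.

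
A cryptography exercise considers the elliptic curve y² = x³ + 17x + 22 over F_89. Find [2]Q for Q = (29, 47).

(84, 48)

tangent at (29, 47): λ = (3·29² + 17)/(2·47) ≡ 48/5. 5⁻¹ ≡ 18 (mod 89) since 5·18 = 90 ≡ 1, so λ ≡ 48·18 ≡ 63.
  x = λ² - 29 - 29 = 3969 - 58 ≡ 84; y = λ·(29 - 84) - 47 ≡ 48. → (84, 48)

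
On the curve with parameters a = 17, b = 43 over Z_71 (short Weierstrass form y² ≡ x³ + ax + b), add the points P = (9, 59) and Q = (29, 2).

(9, 59) + (29, 2). λ = (2 - 59)/(29 - 9) ≡ 14/20 mod 71. 20⁻¹ ≡ 32 (mod 71) since 20·32 = 640 ≡ 1, so λ ≡ 22.
  x = λ² - 9 - 29 = 484 - 38 ≡ 20; y = λ·(9 - 20) - 59 ≡ 54. → (20, 54)

(20, 54)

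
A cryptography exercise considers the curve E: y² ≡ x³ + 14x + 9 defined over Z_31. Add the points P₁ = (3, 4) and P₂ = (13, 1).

(3, 27)

(3, 4) + (13, 1). λ = (1 - 4)/(13 - 3) ≡ 28/10 mod 31. 10⁻¹ ≡ 28 (mod 31), so λ ≡ 9.
  x = λ² - 3 - 13 = 81 - 16 ≡ 3; y = λ·(3 - 3) - 4 ≡ 27. → (3, 27)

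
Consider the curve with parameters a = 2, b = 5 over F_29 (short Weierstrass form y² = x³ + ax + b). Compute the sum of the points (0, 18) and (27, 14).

(6, 28)

(0, 18) + (27, 14). λ = (14 - 18)/(27 - 0) ≡ 25/27 mod 29. 27⁻¹ ≡ 14 (mod 29), so λ ≡ 2.
  x = λ² - 0 - 27 = 4 - 27 ≡ 6; y = λ·(0 - 6) - 18 ≡ 28. → (6, 28)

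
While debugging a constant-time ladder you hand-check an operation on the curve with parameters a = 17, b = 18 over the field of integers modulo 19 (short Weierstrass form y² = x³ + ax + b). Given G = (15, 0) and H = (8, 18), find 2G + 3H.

First 2G:
Repeated addition: build up to 2G.
2G: (15, 0) + (15, 0): same x and y₁ ≡ -y₂, so the sum is 𝒪.
2G = 𝒪.
Next 3H:
Repeated addition: build up to 3H.
2H: tangent at (8, 18): λ = (3·8² + 17)/(2·18) ≡ 0/17. 17⁻¹ ≡ 9 (mod 19), so λ ≡ 0·9 ≡ 0.
  x = λ² - 8 - 8 = 0 - 16 ≡ 3; y = λ·(8 - 3) - 18 ≡ 1. → (3, 1)
3H: (3, 1) + (8, 18). λ = (18 - 1)/(8 - 3) ≡ 17/5 mod 19. 5⁻¹ ≡ 4 (mod 19) since 5·4 = 20 ≡ 1, so λ ≡ 11.
  x = λ² - 3 - 8 = 121 - 11 ≡ 15; y = λ·(3 - 15) - 1 ≡ 0. → (15, 0)
3H = (15, 0).
Finally 2G + 3H:
𝒪 + (15, 0) = (15, 0) (identity).

(15, 0)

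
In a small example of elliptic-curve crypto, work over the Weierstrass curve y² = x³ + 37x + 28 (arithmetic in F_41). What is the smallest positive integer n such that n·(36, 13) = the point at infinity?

5

2P: tangent at (36, 13): λ = (3·36² + 37)/(2·13) ≡ 30/26. 26⁻¹ ≡ 30 (mod 41), so λ ≡ 30·30 ≡ 39.
  x = λ² - 36 - 36 = 1521 - 72 ≡ 14; y = λ·(36 - 14) - 13 ≡ 25. → (14, 25)
3P: (14, 25) + (36, 13). λ = (13 - 25)/(36 - 14) ≡ 29/22 mod 41. 22⁻¹ ≡ 28 (mod 41), so λ ≡ 33.
  x = λ² - 14 - 36 = 1089 - 50 ≡ 14; y = λ·(14 - 14) - 25 ≡ 16. → (14, 16)
4P: (14, 16) + (36, 13). λ = (13 - 16)/(36 - 14) ≡ 38/22 mod 41. 22⁻¹ ≡ 28 (mod 41) since 22·28 = 616 ≡ 1, so λ ≡ 39.
  x = λ² - 14 - 36 = 1521 - 50 ≡ 36; y = λ·(14 - 36) - 16 ≡ 28. → (36, 28)
5P: (36, 28) + (36, 13): same x and y₁ ≡ -y₂, so the sum is the point at infinity.
5P = the point at infinity, so the order is 5.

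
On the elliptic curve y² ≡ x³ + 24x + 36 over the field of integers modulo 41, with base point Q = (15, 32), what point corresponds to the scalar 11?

(12, 17)

Double-and-add on 11 = (1011)₂. Start with Q = (15, 32) for the leading 1-bit.
double: tangent at (15, 32): λ = (3·15² + 24)/(2·32) ≡ 2/23. 23⁻¹ ≡ 25 (mod 41), so λ ≡ 2·25 ≡ 9.
  x = λ² - 15 - 15 = 81 - 30 ≡ 10; y = λ·(15 - 10) - 32 ≡ 13. → (10, 13)
double: tangent at (10, 13): λ = (3·10² + 24)/(2·13) ≡ 37/26. 26⁻¹ ≡ 30 (mod 41) since 26·30 = 780 ≡ 1, so λ ≡ 37·30 ≡ 3.
  x = λ² - 10 - 10 = 9 - 20 ≡ 30; y = λ·(10 - 30) - 13 ≡ 9. → (30, 9)
add Q: (30, 9) + (15, 32). λ = (32 - 9)/(15 - 30) ≡ 23/26 mod 41. 26⁻¹ ≡ 30 (mod 41) since 26·30 = 780 ≡ 1, so λ ≡ 34.
  x = λ² - 30 - 15 = 1156 - 45 ≡ 4; y = λ·(30 - 4) - 9 ≡ 14. → (4, 14)
double: tangent at (4, 14): λ = (3·4² + 24)/(2·14) ≡ 31/28. 28⁻¹ ≡ 22 (mod 41), so λ ≡ 31·22 ≡ 26.
  x = λ² - 4 - 4 = 676 - 8 ≡ 12; y = λ·(4 - 12) - 14 ≡ 24. → (12, 24)
add Q: (12, 24) + (15, 32). λ = (32 - 24)/(15 - 12) ≡ 8/3 mod 41. 3⁻¹ ≡ 14 (mod 41) since 3·14 = 42 ≡ 1, so λ ≡ 30.
  x = λ² - 12 - 15 = 900 - 27 ≡ 12; y = λ·(12 - 12) - 24 ≡ 17. → (12, 17)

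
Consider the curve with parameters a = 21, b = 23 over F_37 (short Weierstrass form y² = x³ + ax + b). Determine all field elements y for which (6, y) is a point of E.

none

x³ + 21x + 23 = 365 ≡ 32 (mod 37).
32 is a non-residue mod 37; no y exists.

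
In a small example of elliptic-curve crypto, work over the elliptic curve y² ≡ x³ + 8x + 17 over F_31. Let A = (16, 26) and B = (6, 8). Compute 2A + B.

First 2A:
Repeated addition: build up to 2A.
2A: tangent at (16, 26): λ = (3·16² + 8)/(2·26) ≡ 1/21. 21⁻¹ ≡ 3 (mod 31) since 21·3 = 63 ≡ 1, so λ ≡ 1·3 ≡ 3.
  x = λ² - 16 - 16 = 9 - 32 ≡ 8; y = λ·(16 - 8) - 26 ≡ 29. → (8, 29)
2A = (8, 29).
Finally 2A + B:
(8, 29) + (6, 8). λ = (8 - 29)/(6 - 8) ≡ 10/29 mod 31. 29⁻¹ ≡ 15 (mod 31) since 29·15 = 435 ≡ 1, so λ ≡ 26.
  x = λ² - 8 - 6 = 676 - 14 ≡ 11; y = λ·(8 - 11) - 29 ≡ 17. → (11, 17)

(11, 17)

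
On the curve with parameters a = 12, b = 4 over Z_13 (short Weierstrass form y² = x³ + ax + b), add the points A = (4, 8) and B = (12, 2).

(4, 8) + (12, 2). λ = (2 - 8)/(12 - 4) ≡ 7/8 mod 13. 8⁻¹ ≡ 5 (mod 13) since 8·5 = 40 ≡ 1, so λ ≡ 9.
  x = λ² - 4 - 12 = 81 - 16 ≡ 0; y = λ·(4 - 0) - 8 ≡ 2. → (0, 2)

(0, 2)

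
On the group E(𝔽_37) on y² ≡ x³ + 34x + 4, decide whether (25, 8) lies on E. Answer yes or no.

y² = 8² ≡ 27; x³ + 34x + 4 = 16479 ≡ 14 (mod 37). 27 ≠ 14.

no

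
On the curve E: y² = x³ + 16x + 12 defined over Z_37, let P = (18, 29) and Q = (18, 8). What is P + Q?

O

The two points share x = 18 and their y-coordinates satisfy 29 + 8 ≡ 0 (mod 37), so they are inverses. Their sum is the point at infinity.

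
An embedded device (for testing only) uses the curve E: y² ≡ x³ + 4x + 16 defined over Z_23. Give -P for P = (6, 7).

-(6, 7) = (6, -7 mod 23) = (6, 16).

(6, 16)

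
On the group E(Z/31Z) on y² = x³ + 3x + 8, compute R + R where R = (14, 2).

(11, 15)

tangent at (14, 2): λ = (3·14² + 3)/(2·2) ≡ 2/4. 4⁻¹ ≡ 8 (mod 31), so λ ≡ 2·8 ≡ 16.
  x = λ² - 14 - 14 = 256 - 28 ≡ 11; y = λ·(14 - 11) - 2 ≡ 15. → (11, 15)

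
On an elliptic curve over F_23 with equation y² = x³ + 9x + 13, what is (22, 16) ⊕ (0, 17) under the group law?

(22, 16) + (0, 17). λ = (17 - 16)/(0 - 22) ≡ 1/1 mod 23. 1⁻¹ ≡ 1 (mod 23), so λ ≡ 1.
  x = λ² - 22 - 0 = 1 - 22 ≡ 2; y = λ·(22 - 2) - 16 ≡ 4. → (2, 4)

(2, 4)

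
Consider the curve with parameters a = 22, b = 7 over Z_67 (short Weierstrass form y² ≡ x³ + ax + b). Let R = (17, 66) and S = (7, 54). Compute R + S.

(23, 34)

(17, 66) + (7, 54). λ = (54 - 66)/(7 - 17) ≡ 55/57 mod 67. 57⁻¹ ≡ 20 (mod 67), so λ ≡ 28.
  x = λ² - 17 - 7 = 784 - 24 ≡ 23; y = λ·(17 - 23) - 66 ≡ 34. → (23, 34)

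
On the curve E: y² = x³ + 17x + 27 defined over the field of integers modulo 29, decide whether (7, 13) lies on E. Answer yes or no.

no

y² = 13² ≡ 24; x³ + 17x + 27 = 489 ≡ 25 (mod 29). 24 ≠ 25.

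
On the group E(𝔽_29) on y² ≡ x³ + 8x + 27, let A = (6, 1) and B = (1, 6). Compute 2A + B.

First 2A:
Repeated addition: build up to 2A.
2A: tangent at (6, 1): λ = (3·6² + 8)/(2·1) ≡ 0/2. 2⁻¹ ≡ 15 (mod 29), so λ ≡ 0·15 ≡ 0.
  x = λ² - 6 - 6 = 0 - 12 ≡ 17; y = λ·(6 - 17) - 1 ≡ 28. → (17, 28)
2A = (17, 28).
Finally 2A + B:
(17, 28) + (1, 6). λ = (6 - 28)/(1 - 17) ≡ 7/13 mod 29. 13⁻¹ ≡ 9 (mod 29), so λ ≡ 5.
  x = λ² - 17 - 1 = 25 - 18 ≡ 7; y = λ·(17 - 7) - 28 ≡ 22. → (7, 22)

(7, 22)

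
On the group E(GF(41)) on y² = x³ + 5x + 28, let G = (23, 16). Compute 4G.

(21, 28)

Repeated addition: build up to 4G.
2G: tangent at (23, 16): λ = (3·23² + 5)/(2·16) ≡ 34/32. 32⁻¹ ≡ 9 (mod 41), so λ ≡ 34·9 ≡ 19.
  x = λ² - 23 - 23 = 361 - 46 ≡ 28; y = λ·(23 - 28) - 16 ≡ 12. → (28, 12)
3G: (28, 12) + (23, 16). λ = (16 - 12)/(23 - 28) ≡ 4/36 mod 41. 36⁻¹ ≡ 8 (mod 41) since 36·8 = 288 ≡ 1, so λ ≡ 32.
  x = λ² - 28 - 23 = 1024 - 51 ≡ 30; y = λ·(28 - 30) - 12 ≡ 6. → (30, 6)
4G: (30, 6) + (23, 16). λ = (16 - 6)/(23 - 30) ≡ 10/34 mod 41. 34⁻¹ ≡ 35 (mod 41), so λ ≡ 22.
  x = λ² - 30 - 23 = 484 - 53 ≡ 21; y = λ·(30 - 21) - 6 ≡ 28. → (21, 28)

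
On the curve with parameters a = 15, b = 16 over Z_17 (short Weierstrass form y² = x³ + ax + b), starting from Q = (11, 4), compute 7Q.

(9, 9)

Double-and-add on 7 = (111)₂. Start with Q = (11, 4) for the leading 1-bit.
double: tangent at (11, 4): λ = (3·11² + 15)/(2·4) ≡ 4/8. 8⁻¹ ≡ 15 (mod 17), so λ ≡ 4·15 ≡ 9.
  x = λ² - 11 - 11 = 81 - 22 ≡ 8; y = λ·(11 - 8) - 4 ≡ 6. → (8, 6)
add Q: (8, 6) + (11, 4). λ = (4 - 6)/(11 - 8) ≡ 15/3 mod 17. 3⁻¹ ≡ 6 (mod 17), so λ ≡ 5.
  x = λ² - 8 - 11 = 25 - 19 ≡ 6; y = λ·(8 - 6) - 6 ≡ 4. → (6, 4)
double: tangent at (6, 4): λ = (3·6² + 15)/(2·4) ≡ 4/8. 8⁻¹ ≡ 15 (mod 17), so λ ≡ 4·15 ≡ 9.
  x = λ² - 6 - 6 = 81 - 12 ≡ 1; y = λ·(6 - 1) - 4 ≡ 7. → (1, 7)
add Q: (1, 7) + (11, 4). λ = (4 - 7)/(11 - 1) ≡ 14/10 mod 17. 10⁻¹ ≡ 12 (mod 17), so λ ≡ 15.
  x = λ² - 1 - 11 = 225 - 12 ≡ 9; y = λ·(1 - 9) - 7 ≡ 9. → (9, 9)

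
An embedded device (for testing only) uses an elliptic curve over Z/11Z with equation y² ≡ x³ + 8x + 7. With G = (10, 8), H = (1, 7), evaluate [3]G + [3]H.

First 3G:
Repeated addition: build up to 3G.
2G: tangent at (10, 8): λ = (3·10² + 8)/(2·8) ≡ 0/5. 5⁻¹ ≡ 9 (mod 11), so λ ≡ 0·9 ≡ 0.
  x = λ² - 10 - 10 = 0 - 20 ≡ 2; y = λ·(10 - 2) - 8 ≡ 3. → (2, 3)
3G: (2, 3) + (10, 8). λ = (8 - 3)/(10 - 2) ≡ 5/8 mod 11. 8⁻¹ ≡ 7 (mod 11) since 8·7 = 56 ≡ 1, so λ ≡ 2.
  x = λ² - 2 - 10 = 4 - 12 ≡ 3; y = λ·(2 - 3) - 3 ≡ 6. → (3, 6)
3G = (3, 6).
Next 3H:
Repeated addition: build up to 3H.
2H: tangent at (1, 7): λ = (3·1² + 8)/(2·7) ≡ 0/3. 3⁻¹ ≡ 4 (mod 11) since 3·4 = 12 ≡ 1, so λ ≡ 0·4 ≡ 0.
  x = λ² - 1 - 1 = 0 - 2 ≡ 9; y = λ·(1 - 9) - 7 ≡ 4. → (9, 4)
3H: (9, 4) + (1, 7). λ = (7 - 4)/(1 - 9) ≡ 3/3 mod 11. 3⁻¹ ≡ 4 (mod 11), so λ ≡ 1.
  x = λ² - 9 - 1 = 1 - 10 ≡ 2; y = λ·(9 - 2) - 4 ≡ 3. → (2, 3)
3H = (2, 3).
Finally 3G + 3H:
(3, 6) + (2, 3). λ = (3 - 6)/(2 - 3) ≡ 8/10 mod 11. 10⁻¹ ≡ 10 (mod 11), so λ ≡ 3.
  x = λ² - 3 - 2 = 9 - 5 ≡ 4; y = λ·(3 - 4) - 6 ≡ 2. → (4, 2)

(4, 2)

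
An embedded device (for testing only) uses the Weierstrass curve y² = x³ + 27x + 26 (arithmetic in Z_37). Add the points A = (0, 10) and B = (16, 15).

(25, 3)

(0, 10) + (16, 15). λ = (15 - 10)/(16 - 0) ≡ 5/16 mod 37. 16⁻¹ ≡ 7 (mod 37), so λ ≡ 35.
  x = λ² - 0 - 16 = 1225 - 16 ≡ 25; y = λ·(0 - 25) - 10 ≡ 3. → (25, 3)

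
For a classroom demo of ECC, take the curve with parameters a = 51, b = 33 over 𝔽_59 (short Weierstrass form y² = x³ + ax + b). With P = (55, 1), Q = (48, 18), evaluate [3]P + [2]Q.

(36, 33)

First 3P:
Repeated addition: build up to 3P.
2P: tangent at (55, 1): λ = (3·55² + 51)/(2·1) ≡ 40/2. 2⁻¹ ≡ 30 (mod 59) since 2·30 = 60 ≡ 1, so λ ≡ 40·30 ≡ 20.
  x = λ² - 55 - 55 = 400 - 110 ≡ 54; y = λ·(55 - 54) - 1 ≡ 19. → (54, 19)
3P: (54, 19) + (55, 1). λ = (1 - 19)/(55 - 54) ≡ 41/1 mod 59. 1⁻¹ ≡ 1 (mod 59), so λ ≡ 41.
  x = λ² - 54 - 55 = 1681 - 109 ≡ 38; y = λ·(54 - 38) - 19 ≡ 47. → (38, 47)
3P = (38, 47).
Next 2Q:
Repeated addition: build up to 2Q.
2Q: tangent at (48, 18): λ = (3·48² + 51)/(2·18) ≡ 1/36. 36⁻¹ ≡ 41 (mod 59) since 36·41 = 1476 ≡ 1, so λ ≡ 1·41 ≡ 41.
  x = λ² - 48 - 48 = 1681 - 96 ≡ 51; y = λ·(48 - 51) - 18 ≡ 36. → (51, 36)
2Q = (51, 36).
Finally 3P + 2Q:
(38, 47) + (51, 36). λ = (36 - 47)/(51 - 38) ≡ 48/13 mod 59. 13⁻¹ ≡ 50 (mod 59) since 13·50 = 650 ≡ 1, so λ ≡ 40.
  x = λ² - 38 - 51 = 1600 - 89 ≡ 36; y = λ·(38 - 36) - 47 ≡ 33. → (36, 33)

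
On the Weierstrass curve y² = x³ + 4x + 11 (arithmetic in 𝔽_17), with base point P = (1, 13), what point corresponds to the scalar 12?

(7, 5)

Repeated addition: build up to 12P.
2P: tangent at (1, 13): λ = (3·1² + 4)/(2·13) ≡ 7/9. 9⁻¹ ≡ 2 (mod 17), so λ ≡ 7·2 ≡ 14.
  x = λ² - 1 - 1 = 196 - 2 ≡ 7; y = λ·(1 - 7) - 13 ≡ 5. → (7, 5)
3P: (7, 5) + (1, 13). λ = (13 - 5)/(1 - 7) ≡ 8/11 mod 17. 11⁻¹ ≡ 14 (mod 17), so λ ≡ 10.
  x = λ² - 7 - 1 = 100 - 8 ≡ 7; y = λ·(7 - 7) - 5 ≡ 12. → (7, 12)
4P: (7, 12) + (1, 13). λ = (13 - 12)/(1 - 7) ≡ 1/11 mod 17. 11⁻¹ ≡ 14 (mod 17), so λ ≡ 14.
  x = λ² - 7 - 1 = 196 - 8 ≡ 1; y = λ·(7 - 1) - 12 ≡ 4. → (1, 4)
5P: (1, 4) + (1, 13): same x and y₁ ≡ -y₂, so the sum is O.
6P: O + (1, 13) = (1, 13) (identity).
7P: tangent at (1, 13): λ = (3·1² + 4)/(2·13) ≡ 7/9. 9⁻¹ ≡ 2 (mod 17), so λ ≡ 7·2 ≡ 14.
  x = λ² - 1 - 1 = 196 - 2 ≡ 7; y = λ·(1 - 7) - 13 ≡ 5. → (7, 5)
8P: (7, 5) + (1, 13). λ = (13 - 5)/(1 - 7) ≡ 8/11 mod 17. 11⁻¹ ≡ 14 (mod 17) since 11·14 = 154 ≡ 1, so λ ≡ 10.
  x = λ² - 7 - 1 = 100 - 8 ≡ 7; y = λ·(7 - 7) - 5 ≡ 12. → (7, 12)
9P: (7, 12) + (1, 13). λ = (13 - 12)/(1 - 7) ≡ 1/11 mod 17. 11⁻¹ ≡ 14 (mod 17), so λ ≡ 14.
  x = λ² - 7 - 1 = 196 - 8 ≡ 1; y = λ·(7 - 1) - 12 ≡ 4. → (1, 4)
10P: (1, 4) + (1, 13): same x and y₁ ≡ -y₂, so the sum is O.
11P: O + (1, 13) = (1, 13) (identity).
12P: tangent at (1, 13): λ = (3·1² + 4)/(2·13) ≡ 7/9. 9⁻¹ ≡ 2 (mod 17) since 9·2 = 18 ≡ 1, so λ ≡ 7·2 ≡ 14.
  x = λ² - 1 - 1 = 196 - 2 ≡ 7; y = λ·(1 - 7) - 13 ≡ 5. → (7, 5)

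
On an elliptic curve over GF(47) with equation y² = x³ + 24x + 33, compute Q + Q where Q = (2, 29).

tangent at (2, 29): λ = (3·2² + 24)/(2·29) ≡ 36/11. 11⁻¹ ≡ 30 (mod 47), so λ ≡ 36·30 ≡ 46.
  x = λ² - 2 - 2 = 2116 - 4 ≡ 44; y = λ·(2 - 44) - 29 ≡ 13. → (44, 13)

(44, 13)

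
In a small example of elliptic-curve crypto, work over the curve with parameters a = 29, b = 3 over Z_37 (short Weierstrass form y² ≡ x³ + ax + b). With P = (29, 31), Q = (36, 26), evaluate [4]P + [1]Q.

First 4P:
Repeated addition: build up to 4P.
2P: tangent at (29, 31): λ = (3·29² + 29)/(2·31) ≡ 36/25. 25⁻¹ ≡ 3 (mod 37), so λ ≡ 36·3 ≡ 34.
  x = λ² - 29 - 29 = 1156 - 58 ≡ 25; y = λ·(29 - 25) - 31 ≡ 31. → (25, 31)
3P: (25, 31) + (29, 31). λ = (31 - 31)/(29 - 25) ≡ 0/4 mod 37. 4⁻¹ ≡ 28 (mod 37), so λ ≡ 0.
  x = λ² - 25 - 29 = 0 - 54 ≡ 20; y = λ·(25 - 20) - 31 ≡ 6. → (20, 6)
4P: (20, 6) + (29, 31). λ = (31 - 6)/(29 - 20) ≡ 25/9 mod 37. 9⁻¹ ≡ 33 (mod 37) since 9·33 = 297 ≡ 1, so λ ≡ 11.
  x = λ² - 20 - 29 = 121 - 49 ≡ 35; y = λ·(20 - 35) - 6 ≡ 14. → (35, 14)
4P = (35, 14).
Finally 4P + Q:
(35, 14) + (36, 26). λ = (26 - 14)/(36 - 35) ≡ 12/1 mod 37. 1⁻¹ ≡ 1 (mod 37) since 1·1 = 1 ≡ 1, so λ ≡ 12.
  x = λ² - 35 - 36 = 144 - 71 ≡ 36; y = λ·(35 - 36) - 14 ≡ 11. → (36, 11)

(36, 11)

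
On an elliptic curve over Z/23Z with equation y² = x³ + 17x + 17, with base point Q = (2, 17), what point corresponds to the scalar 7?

Double-and-add on 7 = (111)₂. Start with Q = (2, 17) for the leading 1-bit.
double: tangent at (2, 17): λ = (3·2² + 17)/(2·17) ≡ 6/11. 11⁻¹ ≡ 21 (mod 23) since 11·21 = 231 ≡ 1, so λ ≡ 6·21 ≡ 11.
  x = λ² - 2 - 2 = 121 - 4 ≡ 2; y = λ·(2 - 2) - 17 ≡ 6. → (2, 6)
add Q: (2, 6) + (2, 17): same x and y₁ ≡ -y₂, so the sum is O.
double: O + O = O (identity).
add Q: O + (2, 17) = (2, 17) (identity).

(2, 17)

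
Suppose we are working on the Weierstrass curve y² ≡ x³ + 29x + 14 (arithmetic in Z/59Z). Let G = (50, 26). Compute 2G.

tangent at (50, 26): λ = (3·50² + 29)/(2·26) ≡ 36/52. 52⁻¹ ≡ 42 (mod 59), so λ ≡ 36·42 ≡ 37.
  x = λ² - 50 - 50 = 1369 - 100 ≡ 30; y = λ·(50 - 30) - 26 ≡ 6. → (30, 6)

(30, 6)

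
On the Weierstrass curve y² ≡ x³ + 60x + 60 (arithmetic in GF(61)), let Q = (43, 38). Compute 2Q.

(9, 32)

tangent at (43, 38): λ = (3·43² + 60)/(2·38) ≡ 56/15. 15⁻¹ ≡ 57 (mod 61), so λ ≡ 56·57 ≡ 20.
  x = λ² - 43 - 43 = 400 - 86 ≡ 9; y = λ·(43 - 9) - 38 ≡ 32. → (9, 32)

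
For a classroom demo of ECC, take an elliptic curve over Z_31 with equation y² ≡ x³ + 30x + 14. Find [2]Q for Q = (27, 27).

tangent at (27, 27): λ = (3·27² + 30)/(2·27) ≡ 16/23. 23⁻¹ ≡ 27 (mod 31), so λ ≡ 16·27 ≡ 29.
  x = λ² - 27 - 27 = 841 - 54 ≡ 12; y = λ·(27 - 12) - 27 ≡ 5. → (12, 5)

(12, 5)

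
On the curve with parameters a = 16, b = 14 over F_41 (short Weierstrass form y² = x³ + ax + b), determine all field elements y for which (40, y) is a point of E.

none

x³ + 16x + 14 = 64654 ≡ 38 (mod 41).
38 is a non-residue mod 41; no y exists.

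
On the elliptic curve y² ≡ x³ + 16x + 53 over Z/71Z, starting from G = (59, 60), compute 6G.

Double-and-add on 6 = (110)₂. Start with G = (59, 60) for the leading 1-bit.
double: tangent at (59, 60): λ = (3·59² + 16)/(2·60) ≡ 22/49. 49⁻¹ ≡ 29 (mod 71) since 49·29 = 1421 ≡ 1, so λ ≡ 22·29 ≡ 70.
  x = λ² - 59 - 59 = 4900 - 118 ≡ 25; y = λ·(59 - 25) - 60 ≡ 48. → (25, 48)
add G: (25, 48) + (59, 60). λ = (60 - 48)/(59 - 25) ≡ 12/34 mod 71. 34⁻¹ ≡ 23 (mod 71) since 34·23 = 782 ≡ 1, so λ ≡ 63.
  x = λ² - 25 - 59 = 3969 - 84 ≡ 51; y = λ·(25 - 51) - 48 ≡ 18. → (51, 18)
double: tangent at (51, 18): λ = (3·51² + 16)/(2·18) ≡ 9/36. 36⁻¹ ≡ 2 (mod 71) since 36·2 = 72 ≡ 1, so λ ≡ 9·2 ≡ 18.
  x = λ² - 51 - 51 = 324 - 102 ≡ 9; y = λ·(51 - 9) - 18 ≡ 28. → (9, 28)

(9, 28)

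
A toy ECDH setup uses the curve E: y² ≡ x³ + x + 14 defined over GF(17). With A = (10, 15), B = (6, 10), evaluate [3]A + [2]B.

First 3A:
Repeated addition: build up to 3A.
2A: tangent at (10, 15): λ = (3·10² + 1)/(2·15) ≡ 12/13. 13⁻¹ ≡ 4 (mod 17), so λ ≡ 12·4 ≡ 14.
  x = λ² - 10 - 10 = 196 - 20 ≡ 6; y = λ·(10 - 6) - 15 ≡ 7. → (6, 7)
3A: (6, 7) + (10, 15). λ = (15 - 7)/(10 - 6) ≡ 8/4 mod 17. 4⁻¹ ≡ 13 (mod 17) since 4·13 = 52 ≡ 1, so λ ≡ 2.
  x = λ² - 6 - 10 = 4 - 16 ≡ 5; y = λ·(6 - 5) - 7 ≡ 12. → (5, 12)
3A = (5, 12).
Next 2B:
Repeated addition: build up to 2B.
2B: tangent at (6, 10): λ = (3·6² + 1)/(2·10) ≡ 7/3. 3⁻¹ ≡ 6 (mod 17), so λ ≡ 7·6 ≡ 8.
  x = λ² - 6 - 6 = 64 - 12 ≡ 1; y = λ·(6 - 1) - 10 ≡ 13. → (1, 13)
2B = (1, 13).
Finally 3A + 2B:
(5, 12) + (1, 13). λ = (13 - 12)/(1 - 5) ≡ 1/13 mod 17. 13⁻¹ ≡ 4 (mod 17), so λ ≡ 4.
  x = λ² - 5 - 1 = 16 - 6 ≡ 10; y = λ·(5 - 10) - 12 ≡ 2. → (10, 2)

(10, 2)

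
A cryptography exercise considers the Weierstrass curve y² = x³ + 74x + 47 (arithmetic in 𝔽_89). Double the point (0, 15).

tangent at (0, 15): λ = (3·0² + 74)/(2·15) ≡ 74/30. 30⁻¹ ≡ 3 (mod 89), so λ ≡ 74·3 ≡ 44.
  x = λ² - 0 - 0 = 1936 - 0 ≡ 67; y = λ·(0 - 67) - 15 ≡ 63. → (67, 63)

(67, 63)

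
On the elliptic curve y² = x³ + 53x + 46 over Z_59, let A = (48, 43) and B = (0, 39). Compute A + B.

(36, 17)

(48, 43) + (0, 39). λ = (39 - 43)/(0 - 48) ≡ 55/11 mod 59. 11⁻¹ ≡ 43 (mod 59) since 11·43 = 473 ≡ 1, so λ ≡ 5.
  x = λ² - 48 - 0 = 25 - 48 ≡ 36; y = λ·(48 - 36) - 43 ≡ 17. → (36, 17)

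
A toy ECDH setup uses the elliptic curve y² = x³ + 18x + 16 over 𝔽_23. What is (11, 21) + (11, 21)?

tangent at (11, 21): λ = (3·11² + 18)/(2·21) ≡ 13/19. 19⁻¹ ≡ 17 (mod 23), so λ ≡ 13·17 ≡ 14.
  x = λ² - 11 - 11 = 196 - 22 ≡ 13; y = λ·(11 - 13) - 21 ≡ 20. → (13, 20)

(13, 20)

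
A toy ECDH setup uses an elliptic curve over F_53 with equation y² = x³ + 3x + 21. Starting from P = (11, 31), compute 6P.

Repeated addition: build up to 6P.
2P: tangent at (11, 31): λ = (3·11² + 3)/(2·31) ≡ 48/9. 9⁻¹ ≡ 6 (mod 53) since 9·6 = 54 ≡ 1, so λ ≡ 48·6 ≡ 23.
  x = λ² - 11 - 11 = 529 - 22 ≡ 30; y = λ·(11 - 30) - 31 ≡ 9. → (30, 9)
3P: (30, 9) + (11, 31). λ = (31 - 9)/(11 - 30) ≡ 22/34 mod 53. 34⁻¹ ≡ 39 (mod 53), so λ ≡ 10.
  x = λ² - 30 - 11 = 100 - 41 ≡ 6; y = λ·(30 - 6) - 9 ≡ 19. → (6, 19)
4P: (6, 19) + (11, 31). λ = (31 - 19)/(11 - 6) ≡ 12/5 mod 53. 5⁻¹ ≡ 32 (mod 53), so λ ≡ 13.
  x = λ² - 6 - 11 = 169 - 17 ≡ 46; y = λ·(6 - 46) - 19 ≡ 44. → (46, 44)
5P: (46, 44) + (11, 31). λ = (31 - 44)/(11 - 46) ≡ 40/18 mod 53. 18⁻¹ ≡ 3 (mod 53) since 18·3 = 54 ≡ 1, so λ ≡ 14.
  x = λ² - 46 - 11 = 196 - 57 ≡ 33; y = λ·(46 - 33) - 44 ≡ 32. → (33, 32)
6P: (33, 32) + (11, 31). λ = (31 - 32)/(11 - 33) ≡ 52/31 mod 53. 31⁻¹ ≡ 12 (mod 53) since 31·12 = 372 ≡ 1, so λ ≡ 41.
  x = λ² - 33 - 11 = 1681 - 44 ≡ 47; y = λ·(33 - 47) - 32 ≡ 30. → (47, 30)

(47, 30)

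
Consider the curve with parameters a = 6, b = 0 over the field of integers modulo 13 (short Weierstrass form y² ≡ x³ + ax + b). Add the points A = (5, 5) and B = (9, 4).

(8, 12)

(5, 5) + (9, 4). λ = (4 - 5)/(9 - 5) ≡ 12/4 mod 13. 4⁻¹ ≡ 10 (mod 13), so λ ≡ 3.
  x = λ² - 5 - 9 = 9 - 14 ≡ 8; y = λ·(5 - 8) - 5 ≡ 12. → (8, 12)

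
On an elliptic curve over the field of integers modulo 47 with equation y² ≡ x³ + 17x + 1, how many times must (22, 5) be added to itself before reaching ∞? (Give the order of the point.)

9

2P: tangent at (22, 5): λ = (3·22² + 17)/(2·5) ≡ 12/10. 10⁻¹ ≡ 33 (mod 47) since 10·33 = 330 ≡ 1, so λ ≡ 12·33 ≡ 20.
  x = λ² - 22 - 22 = 400 - 44 ≡ 27; y = λ·(22 - 27) - 5 ≡ 36. → (27, 36)
3P: (27, 36) + (22, 5). λ = (5 - 36)/(22 - 27) ≡ 16/42 mod 47. 42⁻¹ ≡ 28 (mod 47), so λ ≡ 25.
  x = λ² - 27 - 22 = 625 - 49 ≡ 12; y = λ·(27 - 12) - 36 ≡ 10. → (12, 10)
4P: (12, 10) + (22, 5). λ = (5 - 10)/(22 - 12) ≡ 42/10 mod 47. 10⁻¹ ≡ 33 (mod 47), so λ ≡ 23.
  x = λ² - 12 - 22 = 529 - 34 ≡ 25; y = λ·(12 - 25) - 10 ≡ 20. → (25, 20)
5P: (25, 20) + (22, 5). λ = (5 - 20)/(22 - 25) ≡ 32/44 mod 47. 44⁻¹ ≡ 31 (mod 47) since 44·31 = 1364 ≡ 1, so λ ≡ 5.
  x = λ² - 25 - 22 = 25 - 47 ≡ 25; y = λ·(25 - 25) - 20 ≡ 27. → (25, 27)
6P: (25, 27) + (22, 5). λ = (5 - 27)/(22 - 25) ≡ 25/44 mod 47. 44⁻¹ ≡ 31 (mod 47), so λ ≡ 23.
  x = λ² - 25 - 22 = 529 - 47 ≡ 12; y = λ·(25 - 12) - 27 ≡ 37. → (12, 37)
7P: (12, 37) + (22, 5). λ = (5 - 37)/(22 - 12) ≡ 15/10 mod 47. 10⁻¹ ≡ 33 (mod 47) since 10·33 = 330 ≡ 1, so λ ≡ 25.
  x = λ² - 12 - 22 = 625 - 34 ≡ 27; y = λ·(12 - 27) - 37 ≡ 11. → (27, 11)
8P: (27, 11) + (22, 5). λ = (5 - 11)/(22 - 27) ≡ 41/42 mod 47. 42⁻¹ ≡ 28 (mod 47), so λ ≡ 20.
  x = λ² - 27 - 22 = 400 - 49 ≡ 22; y = λ·(27 - 22) - 11 ≡ 42. → (22, 42)
9P: (22, 42) + (22, 5): same x and y₁ ≡ -y₂, so the sum is ∞.
9P = ∞, so the order is 9.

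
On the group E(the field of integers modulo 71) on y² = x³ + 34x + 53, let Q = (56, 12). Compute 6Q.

(28, 33)

Double-and-add on 6 = (110)₂. Start with Q = (56, 12) for the leading 1-bit.
double: tangent at (56, 12): λ = (3·56² + 34)/(2·12) ≡ 70/24. 24⁻¹ ≡ 3 (mod 71) since 24·3 = 72 ≡ 1, so λ ≡ 70·3 ≡ 68.
  x = λ² - 56 - 56 = 4624 - 112 ≡ 39; y = λ·(56 - 39) - 12 ≡ 8. → (39, 8)
add Q: (39, 8) + (56, 12). λ = (12 - 8)/(56 - 39) ≡ 4/17 mod 71. 17⁻¹ ≡ 46 (mod 71), so λ ≡ 42.
  x = λ² - 39 - 56 = 1764 - 95 ≡ 36; y = λ·(39 - 36) - 8 ≡ 47. → (36, 47)
double: tangent at (36, 47): λ = (3·36² + 34)/(2·47) ≡ 17/23. 23⁻¹ ≡ 34 (mod 71) since 23·34 = 782 ≡ 1, so λ ≡ 17·34 ≡ 10.
  x = λ² - 36 - 36 = 100 - 72 ≡ 28; y = λ·(36 - 28) - 47 ≡ 33. → (28, 33)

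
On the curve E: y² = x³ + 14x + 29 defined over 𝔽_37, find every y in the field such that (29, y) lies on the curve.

16, 21

x³ + 14x + 29 = 24824 ≡ 34 (mod 37).
Square roots of 34 mod 37: 16 and 21 (since 16² = 256 ≡ 34).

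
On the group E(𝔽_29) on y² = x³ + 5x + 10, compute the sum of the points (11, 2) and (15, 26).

(10, 4)

(11, 2) + (15, 26). λ = (26 - 2)/(15 - 11) ≡ 24/4 mod 29. 4⁻¹ ≡ 22 (mod 29) since 4·22 = 88 ≡ 1, so λ ≡ 6.
  x = λ² - 11 - 15 = 36 - 26 ≡ 10; y = λ·(11 - 10) - 2 ≡ 4. → (10, 4)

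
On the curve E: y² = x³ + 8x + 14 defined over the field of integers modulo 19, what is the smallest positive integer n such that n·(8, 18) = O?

2P: tangent at (8, 18): λ = (3·8² + 8)/(2·18) ≡ 10/17. 17⁻¹ ≡ 9 (mod 19), so λ ≡ 10·9 ≡ 14.
  x = λ² - 8 - 8 = 196 - 16 ≡ 9; y = λ·(8 - 9) - 18 ≡ 6. → (9, 6)
3P: (9, 6) + (8, 18). λ = (18 - 6)/(8 - 9) ≡ 12/18 mod 19. 18⁻¹ ≡ 18 (mod 19), so λ ≡ 7.
  x = λ² - 9 - 8 = 49 - 17 ≡ 13; y = λ·(9 - 13) - 6 ≡ 4. → (13, 4)
4P: (13, 4) + (8, 18). λ = (18 - 4)/(8 - 13) ≡ 14/14 mod 19. 14⁻¹ ≡ 15 (mod 19), so λ ≡ 1.
  x = λ² - 13 - 8 = 1 - 21 ≡ 18; y = λ·(13 - 18) - 4 ≡ 10. → (18, 10)
5P: (18, 10) + (8, 18). λ = (18 - 10)/(8 - 18) ≡ 8/9 mod 19. 9⁻¹ ≡ 17 (mod 19), so λ ≡ 3.
  x = λ² - 18 - 8 = 9 - 26 ≡ 2; y = λ·(18 - 2) - 10 ≡ 0. → (2, 0)
6P: (2, 0) + (8, 18). λ = (18 - 0)/(8 - 2) ≡ 18/6 mod 19. 6⁻¹ ≡ 16 (mod 19), so λ ≡ 3.
  x = λ² - 2 - 8 = 9 - 10 ≡ 18; y = λ·(2 - 18) - 0 ≡ 9. → (18, 9)
7P: (18, 9) + (8, 18). λ = (18 - 9)/(8 - 18) ≡ 9/9 mod 19. 9⁻¹ ≡ 17 (mod 19), so λ ≡ 1.
  x = λ² - 18 - 8 = 1 - 26 ≡ 13; y = λ·(18 - 13) - 9 ≡ 15. → (13, 15)
8P: (13, 15) + (8, 18). λ = (18 - 15)/(8 - 13) ≡ 3/14 mod 19. 14⁻¹ ≡ 15 (mod 19), so λ ≡ 7.
  x = λ² - 13 - 8 = 49 - 21 ≡ 9; y = λ·(13 - 9) - 15 ≡ 13. → (9, 13)
9P: (9, 13) + (8, 18). λ = (18 - 13)/(8 - 9) ≡ 5/18 mod 19. 18⁻¹ ≡ 18 (mod 19) since 18·18 = 324 ≡ 1, so λ ≡ 14.
  x = λ² - 9 - 8 = 196 - 17 ≡ 8; y = λ·(9 - 8) - 13 ≡ 1. → (8, 1)
10P: (8, 1) + (8, 18): same x and y₁ ≡ -y₂, so the sum is O.
10P = O, so the order is 10.

10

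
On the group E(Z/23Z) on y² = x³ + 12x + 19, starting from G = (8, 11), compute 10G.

(10, 9)

Double-and-add on 10 = (1010)₂. Start with G = (8, 11) for the leading 1-bit.
double: tangent at (8, 11): λ = (3·8² + 12)/(2·11) ≡ 20/22. 22⁻¹ ≡ 22 (mod 23) since 22·22 = 484 ≡ 1, so λ ≡ 20·22 ≡ 3.
  x = λ² - 8 - 8 = 9 - 16 ≡ 16; y = λ·(8 - 16) - 11 ≡ 11. → (16, 11)
double: tangent at (16, 11): λ = (3·16² + 12)/(2·11) ≡ 21/22. 22⁻¹ ≡ 22 (mod 23), so λ ≡ 21·22 ≡ 2.
  x = λ² - 16 - 16 = 4 - 32 ≡ 18; y = λ·(16 - 18) - 11 ≡ 8. → (18, 8)
add G: (18, 8) + (8, 11). λ = (11 - 8)/(8 - 18) ≡ 3/13 mod 23. 13⁻¹ ≡ 16 (mod 23), so λ ≡ 2.
  x = λ² - 18 - 8 = 4 - 26 ≡ 1; y = λ·(18 - 1) - 8 ≡ 3. → (1, 3)
double: tangent at (1, 3): λ = (3·1² + 12)/(2·3) ≡ 15/6. 6⁻¹ ≡ 4 (mod 23) since 6·4 = 24 ≡ 1, so λ ≡ 15·4 ≡ 14.
  x = λ² - 1 - 1 = 196 - 2 ≡ 10; y = λ·(1 - 10) - 3 ≡ 9. → (10, 9)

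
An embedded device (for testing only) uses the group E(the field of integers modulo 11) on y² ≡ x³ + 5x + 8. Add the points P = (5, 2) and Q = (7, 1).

(5, 2) + (7, 1). λ = (1 - 2)/(7 - 5) ≡ 10/2 mod 11. 2⁻¹ ≡ 6 (mod 11), so λ ≡ 5.
  x = λ² - 5 - 7 = 25 - 12 ≡ 2; y = λ·(5 - 2) - 2 ≡ 2. → (2, 2)

(2, 2)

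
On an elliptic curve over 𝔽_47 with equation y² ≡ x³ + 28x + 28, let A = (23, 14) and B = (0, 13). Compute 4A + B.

(15, 43)

First 4A:
Double-and-add on 4 = (100)₂. Start with A = (23, 14) for the leading 1-bit.
double: tangent at (23, 14): λ = (3·23² + 28)/(2·14) ≡ 17/28. 28⁻¹ ≡ 42 (mod 47) since 28·42 = 1176 ≡ 1, so λ ≡ 17·42 ≡ 9.
  x = λ² - 23 - 23 = 81 - 46 ≡ 35; y = λ·(23 - 35) - 14 ≡ 19. → (35, 19)
double: tangent at (35, 19): λ = (3·35² + 28)/(2·19) ≡ 37/38. 38⁻¹ ≡ 26 (mod 47), so λ ≡ 37·26 ≡ 22.
  x = λ² - 35 - 35 = 484 - 70 ≡ 38; y = λ·(35 - 38) - 19 ≡ 9. → (38, 9)
4A = (38, 9).
Finally 4A + B:
(38, 9) + (0, 13). λ = (13 - 9)/(0 - 38) ≡ 4/9 mod 47. 9⁻¹ ≡ 21 (mod 47), so λ ≡ 37.
  x = λ² - 38 - 0 = 1369 - 38 ≡ 15; y = λ·(38 - 15) - 9 ≡ 43. → (15, 43)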